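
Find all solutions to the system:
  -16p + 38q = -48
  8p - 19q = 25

no solution

Row-reduce:
R1 ← R1 / (-16).
R2 ← R2 − 8·R1.
Row 2 reduces to 0 = 1, a contradiction. The system is inconsistent.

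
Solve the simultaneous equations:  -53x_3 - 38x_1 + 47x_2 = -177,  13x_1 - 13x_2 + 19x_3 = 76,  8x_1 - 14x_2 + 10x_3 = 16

no solution

Row-reduce:
R1 ← R1 / (-38).
R2 ← R2 − 13·R1.
R3 ← R3 − 8·R1.
R2 ← R2 / (117/38).
R1 ← R1 + 47/38·R2.
R3 ← R3 + 78/19·R2.
Row 3 reduces to 0 = -2/3, a contradiction. The system is inconsistent.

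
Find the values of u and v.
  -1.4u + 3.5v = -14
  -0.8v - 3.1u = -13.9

u = 5, v = -2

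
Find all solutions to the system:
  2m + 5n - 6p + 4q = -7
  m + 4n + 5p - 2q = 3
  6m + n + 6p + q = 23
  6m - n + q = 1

m = -1, n = -1, p = 4, q = 6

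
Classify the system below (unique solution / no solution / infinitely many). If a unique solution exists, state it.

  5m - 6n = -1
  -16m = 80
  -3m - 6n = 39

Row-reduce the augmented matrix:
R1 ← R1 / (5).
R2 ← R2 + 16·R1.
R3 ← R3 + 3·R1.
R2 ← R2 / (-96/5).
R1 ← R1 + 6/5·R2.
R3 ← R3 + 48/5·R2.
R3 reduces to 0 = 0, so the extra equation is consistent.
Reading off the reduced rows gives m = -5, n = -4.

m = -5, n = -4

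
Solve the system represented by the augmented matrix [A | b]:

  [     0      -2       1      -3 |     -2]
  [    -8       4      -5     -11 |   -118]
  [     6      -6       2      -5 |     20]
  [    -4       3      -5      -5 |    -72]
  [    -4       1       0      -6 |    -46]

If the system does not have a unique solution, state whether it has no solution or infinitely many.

x_1 = 1, x_2 = -6, x_3 = 4, x_4 = 6

Row-reduce the augmented matrix:
Swap R1 and R2.
R1 ← R1 / (-8).
R3 ← R3 − 6·R1.
R4 ← R4 + 4·R1.
R5 ← R5 + 4·R1.
R2 ← R2 / (-2).
R1 ← R1 + 1/2·R2.
R3 ← R3 + 3·R2.
R4 ← R4 − 1·R2.
R5 ← R5 + 1·R2.
R3 ← R3 / (-13/4).
R1 ← R1 − 3/8·R3.
R2 ← R2 + 1/2·R3.
R4 ← R4 + 2·R3.
R5 ← R5 − 2·R3.
R4 ← R4 / (57/13).
R1 ← R1 − 29/26·R4.
R2 ← R2 − 37/13·R4.
R3 ← R3 − 35/13·R4.
R5 ← R5 + 57/13·R4.
R5 reduces to 0 = 0, so the extra equation is consistent.
Reading off the reduced rows gives x_1 = 1, x_2 = -6, x_3 = 4, x_4 = 6.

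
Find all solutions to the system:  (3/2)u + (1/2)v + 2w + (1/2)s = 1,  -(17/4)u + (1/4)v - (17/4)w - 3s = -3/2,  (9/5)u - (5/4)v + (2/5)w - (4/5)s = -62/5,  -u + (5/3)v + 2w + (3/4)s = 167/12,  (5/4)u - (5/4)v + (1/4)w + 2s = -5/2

no solution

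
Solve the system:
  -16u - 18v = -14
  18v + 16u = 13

no solution

Row-reduce:
R1 ← R1 / (-16).
R2 ← R2 − 16·R1.
Row 2 reduces to 0 = -1, a contradiction. The system is inconsistent.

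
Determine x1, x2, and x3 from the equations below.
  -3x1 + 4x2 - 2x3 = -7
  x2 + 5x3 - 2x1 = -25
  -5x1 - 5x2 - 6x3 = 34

x1 = 1, x2 = -3, x3 = -4

Row-reduce the augmented matrix:
R1 ← R1 / (-3).
R2 ← R2 + 2·R1.
R3 ← R3 + 5·R1.
R2 ← R2 / (-5/3).
R1 ← R1 + 4/3·R2.
R3 ← R3 + 35/3·R2.
R3 ← R3 / (-47).
R1 ← R1 + 22/5·R3.
R2 ← R2 + 19/5·R3.
Reading off the reduced rows gives x1 = 1, x2 = -3, x3 = -4.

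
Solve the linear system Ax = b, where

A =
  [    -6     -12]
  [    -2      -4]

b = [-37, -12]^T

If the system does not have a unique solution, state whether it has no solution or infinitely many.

no solution

Row-reduce:
R1 ← R1 / (-6).
R2 ← R2 + 2·R1.
Row 2 reduces to 0 = 1/3, a contradiction. The system is inconsistent.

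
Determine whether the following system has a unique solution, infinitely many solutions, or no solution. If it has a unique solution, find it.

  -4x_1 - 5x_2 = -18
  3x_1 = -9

x_1 = -3, x_2 = 6

Row-reduce the augmented matrix:
R1 ← R1 / (-4).
R2 ← R2 − 3·R1.
R2 ← R2 / (-15/4).
R1 ← R1 − 5/4·R2.
Reading off the reduced rows gives x_1 = -3, x_2 = 6.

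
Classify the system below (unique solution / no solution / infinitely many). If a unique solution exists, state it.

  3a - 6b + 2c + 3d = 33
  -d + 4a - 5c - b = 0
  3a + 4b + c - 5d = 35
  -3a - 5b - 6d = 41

a = 5, b = -4, c = 6, d = -6

Row-reduce the augmented matrix:
R1 ← R1 / (3).
R2 ← R2 − 4·R1.
R3 ← R3 − 3·R1.
R4 ← R4 + 3·R1.
R2 ← R2 / (7).
R1 ← R1 + 2·R2.
R3 ← R3 − 10·R2.
R4 ← R4 + 11·R2.
R3 ← R3 / (209/21).
R1 ← R1 + 32/21·R3.
R2 ← R2 + 23/21·R3.
R4 ← R4 + 211/21·R3.
R4 ← R4 / (-2450/209).
R1 ← R1 + 117/209·R4.
R2 ← R2 + 169/209·R4.
R3 ← R3 + 18/209·R4.
Reading off the reduced rows gives a = 5, b = -4, c = 6, d = -6.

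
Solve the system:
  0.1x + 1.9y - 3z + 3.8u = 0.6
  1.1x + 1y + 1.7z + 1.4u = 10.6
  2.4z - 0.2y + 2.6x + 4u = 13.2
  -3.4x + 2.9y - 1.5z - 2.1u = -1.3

x = 1, y = 3, z = 3, u = 1

Row-reduce the augmented matrix:
R1 ← R1 / (1/10).
R2 ← R2 − 11/10·R1.
R3 ← R3 − 13/5·R1.
R4 ← R4 + 17/5·R1.
R2 ← R2 / (-199/10).
R1 ← R1 − 19·R2.
R3 ← R3 + 248/5·R2.
R4 ← R4 − 135/2·R2.
R3 ← R3 / (-6058/995).
R1 ← R1 − 623/199·R3.
R2 ← R2 + 347/199·R3.
R4 ← R4 − 2826/199·R3.
R4 ← R4 / (115579/30290).
R1 ← R1 − 7447/3029·R4.
R2 ← R2 − 1035/3029·R4.
R3 ← R3 + 2933/3029·R4.
Reading off the reduced rows gives x = 1, y = 3, z = 3, u = 1.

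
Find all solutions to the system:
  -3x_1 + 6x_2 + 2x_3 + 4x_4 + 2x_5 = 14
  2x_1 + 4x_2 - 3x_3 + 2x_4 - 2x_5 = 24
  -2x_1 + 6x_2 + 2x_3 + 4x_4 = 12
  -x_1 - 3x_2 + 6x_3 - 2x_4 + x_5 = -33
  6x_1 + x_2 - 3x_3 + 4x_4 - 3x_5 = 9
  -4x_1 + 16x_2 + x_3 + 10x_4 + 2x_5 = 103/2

no solution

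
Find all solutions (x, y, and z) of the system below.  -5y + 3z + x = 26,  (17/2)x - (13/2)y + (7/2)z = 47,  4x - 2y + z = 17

Row-reduce:
R2 ← R2 − 17/2·R1.
R3 ← R3 − 4·R1.
R2 ← R2 / (36).
R1 ← R1 + 5·R2.
R3 ← R3 − 18·R2.
Rank is 2 with 3 unknowns, leaving z free.

infinitely many solutions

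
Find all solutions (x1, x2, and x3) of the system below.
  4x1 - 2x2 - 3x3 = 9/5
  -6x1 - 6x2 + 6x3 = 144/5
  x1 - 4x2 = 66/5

x1 = 6/5, x2 = -3, x3 = 3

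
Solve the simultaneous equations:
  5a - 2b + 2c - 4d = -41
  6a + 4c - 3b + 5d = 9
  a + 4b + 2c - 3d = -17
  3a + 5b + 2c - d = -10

a = -3, b = 1, c = 0, d = 6

Row-reduce the augmented matrix:
R1 ← R1 / (5).
R2 ← R2 − 6·R1.
R3 ← R3 − 1·R1.
R4 ← R4 − 3·R1.
R2 ← R2 / (-3/5).
R1 ← R1 + 2/5·R2.
R3 ← R3 − 22/5·R2.
R4 ← R4 − 31/5·R2.
R3 ← R3 / (40/3).
R1 ← R1 + 2/3·R3.
R2 ← R2 + 8/3·R3.
R4 ← R4 − 52/3·R3.
R4 ← R4 / (121/10).
R1 ← R1 + 77/20·R4.
R2 ← R2 + 12/5·R4.
R3 ← R3 − 209/40·R4.
Reading off the reduced rows gives a = -3, b = 1, c = 0, d = 6.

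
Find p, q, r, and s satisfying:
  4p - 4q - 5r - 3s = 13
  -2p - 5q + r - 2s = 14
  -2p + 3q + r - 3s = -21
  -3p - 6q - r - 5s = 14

Row-reduce the augmented matrix:
R1 ← R1 / (4).
R2 ← R2 + 2·R1.
R3 ← R3 + 2·R1.
R4 ← R4 + 3·R1.
R2 ← R2 / (-7).
R1 ← R1 + 1·R2.
R3 ← R3 − 1·R2.
R4 ← R4 + 9·R2.
R3 ← R3 / (-12/7).
R1 ← R1 + 29/28·R3.
R2 ← R2 − 3/14·R3.
R4 ← R4 + 79/28·R3.
R4 ← R4 / (263/48).
R1 ← R1 − 133/48·R4.
R2 ← R2 + 1/8·R4.
R3 ← R3 − 35/12·R4.
Reading off the reduced rows gives p = -1, q = -4, r = -2, s = 3.

p = -1, q = -4, r = -2, s = 3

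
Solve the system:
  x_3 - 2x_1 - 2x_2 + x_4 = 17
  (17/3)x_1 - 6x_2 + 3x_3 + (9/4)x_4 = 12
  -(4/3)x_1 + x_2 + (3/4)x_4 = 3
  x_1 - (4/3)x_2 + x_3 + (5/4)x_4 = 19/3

no solution

Row-reduce:
R1 ← R1 / (-2).
R2 ← R2 − 17/3·R1.
R3 ← R3 + 4/3·R1.
R4 ← R4 − 1·R1.
R2 ← R2 / (-35/3).
R1 ← R1 − 1·R2.
R3 ← R3 − 7/3·R2.
R4 ← R4 + 7/3·R2.
R3 ← R3 / (1/2).
R2 ← R2 + 1/2·R3.
R4 ← R4 − 1/3·R3.
Row 4 reduces to 0 = 1/3, a contradiction. The system is inconsistent.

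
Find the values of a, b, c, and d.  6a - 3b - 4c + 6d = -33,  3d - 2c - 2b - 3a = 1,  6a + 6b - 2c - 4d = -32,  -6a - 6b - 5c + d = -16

a = -3, b = 1, c = 6, d = 2

Row-reduce the augmented matrix:
R1 ← R1 / (6).
R2 ← R2 + 3·R1.
R3 ← R3 − 6·R1.
R4 ← R4 + 6·R1.
R2 ← R2 / (-7/2).
R1 ← R1 + 1/2·R2.
R3 ← R3 − 9·R2.
R4 ← R4 + 9·R2.
R3 ← R3 / (-58/7).
R1 ← R1 + 2/21·R3.
R2 ← R2 − 8/7·R3.
R4 ← R4 − 9/7·R3.
R4 ← R4 / (-220/29).
R1 ← R1 − 7/87·R4.
R2 ← R2 + 28/29·R4.
R3 ← R3 + 19/29·R4.
Reading off the reduced rows gives a = -3, b = 1, c = 6, d = 2.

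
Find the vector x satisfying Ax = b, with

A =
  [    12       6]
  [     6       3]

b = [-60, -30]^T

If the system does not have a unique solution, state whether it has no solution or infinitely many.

Row-reduce:
R1 ← R1 / (12).
R2 ← R2 − 6·R1.
Rank is 1 with 2 unknowns, leaving x_2 free.

infinitely many solutions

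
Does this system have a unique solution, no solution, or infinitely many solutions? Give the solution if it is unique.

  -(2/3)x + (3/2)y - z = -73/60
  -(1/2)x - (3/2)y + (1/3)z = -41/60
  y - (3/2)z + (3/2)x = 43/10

Row-reduce the augmented matrix:
R1 ← R1 / (-2/3).
R2 ← R2 + 1/2·R1.
R3 ← R3 − 3/2·R1.
R2 ← R2 / (-21/8).
R1 ← R1 + 9/4·R2.
R3 ← R3 − 35/8·R2.
R3 ← R3 / (-35/18).
R1 ← R1 − 4/7·R3.
R2 ← R2 + 26/63·R3.
Reading off the reduced rows gives x = 11/5, y = -1/2, z = -1.

x = 11/5, y = -1/2, z = -1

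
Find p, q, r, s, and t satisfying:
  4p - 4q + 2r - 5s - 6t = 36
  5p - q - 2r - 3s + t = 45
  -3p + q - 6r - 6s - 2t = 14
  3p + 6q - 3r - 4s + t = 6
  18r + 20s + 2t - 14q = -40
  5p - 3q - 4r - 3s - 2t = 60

p = 5, q = -5, r = -4, s = -2, t = 1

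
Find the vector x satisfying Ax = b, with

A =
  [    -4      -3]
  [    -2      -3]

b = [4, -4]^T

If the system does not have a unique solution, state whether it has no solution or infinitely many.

Row-reduce the augmented matrix:
R1 ← R1 / (-4).
R2 ← R2 + 2·R1.
R2 ← R2 / (-3/2).
R1 ← R1 − 3/4·R2.
Reading off the reduced rows gives x_1 = -4, x_2 = 4.

x_1 = -4, x_2 = 4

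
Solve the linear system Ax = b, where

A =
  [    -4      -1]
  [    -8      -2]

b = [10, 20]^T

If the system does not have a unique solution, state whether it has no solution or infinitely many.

Row-reduce:
R1 ← R1 / (-4).
R2 ← R2 + 8·R1.
Rank is 1 with 2 unknowns, leaving x_2 free.

infinitely many solutions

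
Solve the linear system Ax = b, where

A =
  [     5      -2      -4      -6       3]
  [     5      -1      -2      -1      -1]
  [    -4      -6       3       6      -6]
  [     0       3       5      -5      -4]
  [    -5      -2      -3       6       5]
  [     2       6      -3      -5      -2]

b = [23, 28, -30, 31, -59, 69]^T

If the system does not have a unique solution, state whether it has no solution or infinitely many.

x_1 = 3, x_2 = 4, x_3 = -4, x_4 = -3, x_5 = -6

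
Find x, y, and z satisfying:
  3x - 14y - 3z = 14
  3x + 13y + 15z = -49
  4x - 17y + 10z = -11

Row-reduce the augmented matrix:
R1 ← R1 / (3).
R2 ← R2 − 3·R1.
R3 ← R3 − 4·R1.
R2 ← R2 / (27).
R1 ← R1 + 14/3·R2.
R3 ← R3 − 5/3·R2.
R3 ← R3 / (116/9).
R1 ← R1 − 19/9·R3.
R2 ← R2 − 2/3·R3.
Reading off the reduced rows gives x = -2, y = -1, z = -2.

x = -2, y = -1, z = -2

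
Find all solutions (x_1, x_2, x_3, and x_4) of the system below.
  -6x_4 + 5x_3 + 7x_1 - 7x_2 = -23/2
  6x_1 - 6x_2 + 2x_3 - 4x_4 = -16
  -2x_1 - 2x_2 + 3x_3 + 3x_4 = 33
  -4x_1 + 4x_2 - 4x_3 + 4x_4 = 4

no solution

Row-reduce:
R1 ← R1 / (7).
R2 ← R2 − 6·R1.
R3 ← R3 + 2·R1.
R4 ← R4 + 4·R1.
Swap R2 and R3.
R2 ← R2 / (-4).
R1 ← R1 + 1·R2.
R3 ← R3 / (-16/7).
R1 ← R1 + 11/28·R3.
R2 ← R2 + 31/28·R3.
R4 ← R4 + 8/7·R3.
Row 4 reduces to 0 = 1/2, a contradiction. The system is inconsistent.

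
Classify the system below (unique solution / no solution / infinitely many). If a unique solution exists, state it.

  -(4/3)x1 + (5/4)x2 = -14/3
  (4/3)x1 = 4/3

x1 = 1, x2 = -8/3

Row-reduce the augmented matrix:
R1 ← R1 / (-4/3).
R2 ← R2 − 4/3·R1.
R2 ← R2 / (5/4).
R1 ← R1 + 15/16·R2.
Reading off the reduced rows gives x1 = 1, x2 = -8/3.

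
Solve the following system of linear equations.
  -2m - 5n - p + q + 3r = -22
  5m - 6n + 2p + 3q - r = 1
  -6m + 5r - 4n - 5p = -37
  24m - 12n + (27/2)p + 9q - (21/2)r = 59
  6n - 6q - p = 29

Row-reduce:
R1 ← R1 / (-2).
R2 ← R2 − 5·R1.
R3 ← R3 + 6·R1.
R4 ← R4 − 24·R1.
R2 ← R2 / (-37/2).
R1 ← R1 − 5/2·R2.
R3 ← R3 − 11·R2.
R4 ← R4 + 72·R2.
R5 ← R5 − 6·R2.
R3 ← R3 / (-85/37).
R1 ← R1 − 16/37·R3.
R2 ← R2 − 1/37·R3.
R4 ← R4 − 255/74·R3.
R5 ← R5 + 43/37·R3.
Swap R4 and R5.
R4 ← R4 / (-74/17).
R1 ← R1 − 5/17·R4.
R2 ← R2 + 5/17·R4.
R3 ← R3 + 2/17·R4.
Row 5 reduces to 0 = 1/2, a contradiction. The system is inconsistent.

no solution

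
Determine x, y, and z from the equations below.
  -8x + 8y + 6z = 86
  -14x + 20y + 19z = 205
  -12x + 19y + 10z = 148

Row-reduce the augmented matrix:
R1 ← R1 / (-8).
R2 ← R2 + 14·R1.
R3 ← R3 + 12·R1.
R2 ← R2 / (6).
R1 ← R1 + 1·R2.
R3 ← R3 − 7·R2.
R3 ← R3 / (-107/12).
R1 ← R1 − 2/3·R3.
R2 ← R2 − 17/12·R3.
Reading off the reduced rows gives x = -5, y = 2, z = 5.

x = -5, y = 2, z = 5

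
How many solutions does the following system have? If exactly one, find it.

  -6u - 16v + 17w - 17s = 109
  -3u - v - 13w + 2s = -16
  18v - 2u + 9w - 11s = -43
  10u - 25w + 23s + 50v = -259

Row-reduce:
R1 ← R1 / (-6).
R2 ← R2 + 3·R1.
R3 ← R3 + 2·R1.
R4 ← R4 − 10·R1.
R2 ← R2 / (7).
R1 ← R1 − 8/3·R2.
R3 ← R3 − 70/3·R2.
R4 ← R4 − 70/3·R2.
R3 ← R3 / (75).
R1 ← R1 − 75/14·R3.
R2 ← R2 + 43/14·R3.
R4 ← R4 − 75·R3.
Row 4 reduces to 0 = 2, a contradiction. The system is inconsistent.

no solution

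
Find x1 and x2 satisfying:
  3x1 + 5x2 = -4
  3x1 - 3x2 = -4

x1 = -4/3, x2 = 0

Row-reduce the augmented matrix:
R1 ← R1 / (3).
R2 ← R2 − 3·R1.
R2 ← R2 / (-8).
R1 ← R1 − 5/3·R2.
Reading off the reduced rows gives x1 = -4/3, x2 = 0.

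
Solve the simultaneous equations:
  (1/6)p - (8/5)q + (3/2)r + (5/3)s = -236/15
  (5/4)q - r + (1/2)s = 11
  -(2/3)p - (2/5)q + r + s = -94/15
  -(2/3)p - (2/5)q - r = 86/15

p = -2, q = 4, r = -6, s = 0

Row-reduce the augmented matrix:
R1 ← R1 / (1/6).
R3 ← R3 + 2/3·R1.
R4 ← R4 + 2/3·R1.
R2 ← R2 / (5/4).
R1 ← R1 + 48/5·R2.
R3 ← R3 + 34/5·R2.
R4 ← R4 + 34/5·R2.
R3 ← R3 / (39/25).
R1 ← R1 − 33/25·R3.
R2 ← R2 + 4/5·R3.
R4 ← R4 + 11/25·R3.
R4 ← R4 / (1441/117).
R1 ← R1 − 197/39·R4.
R2 ← R2 − 670/117·R4.
R3 ← R3 − 779/117·R4.
Reading off the reduced rows gives p = -2, q = 4, r = -6, s = 0.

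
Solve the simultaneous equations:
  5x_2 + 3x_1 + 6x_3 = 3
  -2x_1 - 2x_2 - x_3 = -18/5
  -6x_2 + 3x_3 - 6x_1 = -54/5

x_1 = 3, x_2 = -6/5, x_3 = 0

Row-reduce the augmented matrix:
R1 ← R1 / (3).
R2 ← R2 + 2·R1.
R3 ← R3 + 6·R1.
R2 ← R2 / (4/3).
R1 ← R1 − 5/3·R2.
R3 ← R3 − 4·R2.
R3 ← R3 / (6).
R1 ← R1 + 7/4·R3.
R2 ← R2 − 9/4·R3.
Reading off the reduced rows gives x_1 = 3, x_2 = -6/5, x_3 = 0.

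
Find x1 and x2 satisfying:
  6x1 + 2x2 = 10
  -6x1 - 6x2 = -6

Row-reduce the augmented matrix:
R1 ← R1 / (6).
R2 ← R2 + 6·R1.
R2 ← R2 / (-4).
R1 ← R1 − 1/3·R2.
Reading off the reduced rows gives x1 = 2, x2 = -1.

x1 = 2, x2 = -1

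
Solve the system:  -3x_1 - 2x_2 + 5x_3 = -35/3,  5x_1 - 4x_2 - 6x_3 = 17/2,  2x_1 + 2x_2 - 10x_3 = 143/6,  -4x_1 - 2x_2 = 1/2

Row-reduce the augmented matrix:
R1 ← R1 / (-3).
R2 ← R2 − 5·R1.
R3 ← R3 − 2·R1.
R4 ← R4 + 4·R1.
R2 ← R2 / (-22/3).
R1 ← R1 − 2/3·R2.
R3 ← R3 − 2/3·R2.
R4 ← R4 − 2/3·R2.
R3 ← R3 / (-71/11).
R1 ← R1 + 16/11·R3.
R2 ← R2 + 7/22·R3.
R4 ← R4 + 71/11·R3.
R4 reduces to 0 = 0, so the extra equation is consistent.
Reading off the reduced rows gives x_1 = -1/2, x_2 = 3/4, x_3 = -7/3.

x_1 = -1/2, x_2 = 3/4, x_3 = -7/3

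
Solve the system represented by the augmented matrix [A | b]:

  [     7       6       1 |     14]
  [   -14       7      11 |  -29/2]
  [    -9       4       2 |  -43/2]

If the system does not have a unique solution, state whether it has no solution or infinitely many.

x_1 = 5/2, x_2 = -1, x_3 = 5/2

Row-reduce the augmented matrix:
R1 ← R1 / (7).
R2 ← R2 + 14·R1.
R3 ← R3 + 9·R1.
R2 ← R2 / (19).
R1 ← R1 − 6/7·R2.
R3 ← R3 − 82/7·R2.
R3 ← R3 / (-629/133).
R1 ← R1 + 59/133·R3.
R2 ← R2 − 13/19·R3.
Reading off the reduced rows gives x_1 = 5/2, x_2 = -1, x_3 = 5/2.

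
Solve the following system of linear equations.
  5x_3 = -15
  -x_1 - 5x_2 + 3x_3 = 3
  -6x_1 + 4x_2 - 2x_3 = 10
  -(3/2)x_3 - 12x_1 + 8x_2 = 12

no solution

Row-reduce:
Swap R1 and R2.
R1 ← R1 / (-1).
R3 ← R3 + 6·R1.
R4 ← R4 + 12·R1.
Swap R2 and R3.
R2 ← R2 / (34).
R1 ← R1 − 5·R2.
R4 ← R4 − 68·R2.
R3 ← R3 / (5).
R1 ← R1 + 1/17·R3.
R2 ← R2 + 10/17·R3.
R4 ← R4 − 5/2·R3.
Row 4 reduces to 0 = -1/2, a contradiction. The system is inconsistent.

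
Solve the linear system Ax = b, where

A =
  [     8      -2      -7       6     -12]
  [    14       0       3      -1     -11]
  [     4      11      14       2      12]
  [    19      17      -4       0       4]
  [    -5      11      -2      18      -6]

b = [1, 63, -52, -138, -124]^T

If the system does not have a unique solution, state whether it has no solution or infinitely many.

x_1 = 0, x_2 = -6, x_3 = 5, x_4 = -4, x_5 = -4

Row-reduce the augmented matrix:
R1 ← R1 / (8).
R2 ← R2 − 14·R1.
R3 ← R3 − 4·R1.
R4 ← R4 − 19·R1.
R5 ← R5 + 5·R1.
R2 ← R2 / (7/2).
R1 ← R1 + 1/4·R2.
R3 ← R3 − 12·R2.
R4 ← R4 − 87/4·R2.
R5 ← R5 − 39/4·R2.
R3 ← R3 / (-487/14).
R1 ← R1 − 3/14·R3.
R2 ← R2 − 61/14·R3.
R4 ← R4 + 575/7·R3.
R5 ← R5 + 342/7·R3.
R4 ← R4 / (-32659/974).
R1 ← R1 − 161/974·R4.
R2 ← R2 − 744/487·R4.
R3 ← R3 + 538/487·R4.
R5 ← R5 + 183/974·R4.
R5 ← R5 / (-605268/32659).
R1 ← R1 + 27518/32659·R5.
R2 ← R2 − 39806/32659·R5.
R3 ← R3 − 5806/32659·R5.
R4 ← R4 + 8585/32659·R5.
Reading off the reduced rows gives x_1 = 0, x_2 = -6, x_3 = 5, x_4 = -4, x_5 = -4.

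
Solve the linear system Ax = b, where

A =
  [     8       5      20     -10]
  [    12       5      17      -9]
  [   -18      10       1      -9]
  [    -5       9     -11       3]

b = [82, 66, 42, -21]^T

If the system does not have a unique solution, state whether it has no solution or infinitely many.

x_1 = -1, x_2 = 2, x_3 = 4, x_4 = 0

Row-reduce the augmented matrix:
R1 ← R1 / (8).
R2 ← R2 − 12·R1.
R3 ← R3 + 18·R1.
R4 ← R4 + 5·R1.
R2 ← R2 / (-5/2).
R1 ← R1 − 5/8·R2.
R3 ← R3 − 85/4·R2.
R4 ← R4 − 97/8·R2.
R3 ← R3 / (-129/2).
R1 ← R1 + 3/4·R3.
R2 ← R2 − 26/5·R3.
R4 ← R4 + 1231/20·R3.
R4 ← R4 / (1557/215).
R1 ← R1 − 1/43·R4.
R2 ← R2 + 178/215·R4.
R3 ← R3 + 13/43·R4.
Reading off the reduced rows gives x_1 = -1, x_2 = 2, x_3 = 4, x_4 = 0.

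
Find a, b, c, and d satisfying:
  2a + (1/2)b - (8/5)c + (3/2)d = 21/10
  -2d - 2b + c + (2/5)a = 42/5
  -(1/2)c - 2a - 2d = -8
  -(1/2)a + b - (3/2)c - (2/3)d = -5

a = 6, b = 2, c = 4, d = -3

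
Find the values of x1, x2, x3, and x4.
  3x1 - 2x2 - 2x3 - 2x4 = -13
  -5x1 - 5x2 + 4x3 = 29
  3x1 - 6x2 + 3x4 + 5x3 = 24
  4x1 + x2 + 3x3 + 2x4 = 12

Row-reduce the augmented matrix:
R1 ← R1 / (3).
R2 ← R2 + 5·R1.
R3 ← R3 − 3·R1.
R4 ← R4 − 4·R1.
R2 ← R2 / (-25/3).
R1 ← R1 + 2/3·R2.
R3 ← R3 + 4·R2.
R4 ← R4 − 11/3·R2.
R3 ← R3 / (167/25).
R1 ← R1 + 18/25·R3.
R2 ← R2 + 2/25·R3.
R4 ← R4 − 149/25·R3.
R4 ← R4 / (-449/167).
R1 ← R1 − 52/167·R4.
R2 ← R2 − 80/167·R4.
R3 ← R3 − 165/167·R4.
Reading off the reduced rows gives x1 = -1, x2 = 0, x3 = 6, x4 = -1.

x1 = -1, x2 = 0, x3 = 6, x4 = -1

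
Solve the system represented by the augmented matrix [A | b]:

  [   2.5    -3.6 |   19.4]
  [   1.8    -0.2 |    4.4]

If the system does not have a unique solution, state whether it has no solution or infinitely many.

x_1 = 2, x_2 = -4

Row-reduce the augmented matrix:
R1 ← R1 / (5/2).
R2 ← R2 − 9/5·R1.
R2 ← R2 / (299/125).
R1 ← R1 + 36/25·R2.
Reading off the reduced rows gives x_1 = 2, x_2 = -4.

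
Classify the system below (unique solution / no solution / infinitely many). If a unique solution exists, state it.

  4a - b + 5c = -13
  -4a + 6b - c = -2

Row-reduce:
R1 ← R1 / (4).
R2 ← R2 + 4·R1.
R2 ← R2 / (5).
R1 ← R1 + 1/4·R2.
Rank is 2 with 3 unknowns, leaving c free.

infinitely many solutions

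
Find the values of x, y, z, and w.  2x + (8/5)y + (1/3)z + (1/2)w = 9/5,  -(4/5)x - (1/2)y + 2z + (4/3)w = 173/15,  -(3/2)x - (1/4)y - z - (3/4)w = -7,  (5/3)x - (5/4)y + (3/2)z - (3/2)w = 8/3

Row-reduce the augmented matrix:
R1 ← R1 / (2).
R2 ← R2 + 4/5·R1.
R3 ← R3 + 3/2·R1.
R4 ← R4 − 5/3·R1.
R2 ← R2 / (7/50).
R1 ← R1 − 4/5·R2.
R3 ← R3 − 19/20·R2.
R4 ← R4 + 31/12·R2.
R3 ← R3 / (-1279/84).
R1 ← R1 + 505/42·R3.
R2 ← R2 − 320/21·R3.
R4 ← R4 − 2557/63·R3.
R4 ← R4 / (-108563/46044).
R1 ← R1 − 5/7674·R4.
R2 ← R2 − 210/1279·R4.
R3 ← R3 − 1811/2558·R4.
Reading off the reduced rows gives x = 1, y = -2, z = 3, w = 4.

x = 1, y = -2, z = 3, w = 4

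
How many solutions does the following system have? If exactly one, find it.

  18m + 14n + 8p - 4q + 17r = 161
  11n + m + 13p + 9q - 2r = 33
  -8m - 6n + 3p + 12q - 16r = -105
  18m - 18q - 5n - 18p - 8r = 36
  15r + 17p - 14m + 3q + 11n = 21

m = 3, n = 6, p = -3, q = 1, r = 3

Row-reduce the augmented matrix:
R1 ← R1 / (18).
R2 ← R2 − 1·R1.
R3 ← R3 + 8·R1.
R4 ← R4 − 18·R1.
R5 ← R5 + 14·R1.
R2 ← R2 / (92/9).
R1 ← R1 − 7/9·R2.
R3 ← R3 − 2/9·R2.
R4 ← R4 + 19·R2.
R5 ← R5 − 197/9·R2.
R3 ← R3 / (289/46).
R1 ← R1 + 47/92·R3.
R2 ← R2 − 113/92·R3.
R4 ← R4 + 245/92·R3.
R5 ← R5 + 337/92·R3.
R4 ← R4 / (4271/578).
R1 ← R1 + 63/578·R4.
R2 ← R2 + 611/578·R4.
R3 ← R3 − 461/289·R4.
R5 ← R5 + 8101/578·R4.
R5 ← R5 / (-298081/8542).
R1 ← R1 + 127/8542·R5.
R2 ← R2 + 15022/4271·R5.
R3 ← R3 − 25674/4271·R5.
R4 ← R4 + 39333/8542·R5.
Reading off the reduced rows gives m = 3, n = 6, p = -3, q = 1, r = 3.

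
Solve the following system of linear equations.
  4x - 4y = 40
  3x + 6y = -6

x = 6, y = -4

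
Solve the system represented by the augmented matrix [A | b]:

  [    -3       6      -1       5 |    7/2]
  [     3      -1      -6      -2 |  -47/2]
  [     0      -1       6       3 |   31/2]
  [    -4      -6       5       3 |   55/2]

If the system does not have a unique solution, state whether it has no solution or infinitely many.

Row-reduce the augmented matrix:
R1 ← R1 / (-3).
R2 ← R2 − 3·R1.
R4 ← R4 + 4·R1.
R2 ← R2 / (5).
R1 ← R1 + 2·R2.
R3 ← R3 + 1·R2.
R4 ← R4 + 14·R2.
R3 ← R3 / (23/5).
R1 ← R1 + 37/15·R3.
R2 ← R2 + 7/5·R3.
R4 ← R4 + 199/15·R3.
R4 ← R4 / (1043/69).
R1 ← R1 − 101/69·R4.
R2 ← R2 − 39/23·R4.
R3 ← R3 − 18/23·R4.
Reading off the reduced rows gives x_1 = -3, x_2 = -1/2, x_3 = 5/2, x_4 = 0.

x_1 = -3, x_2 = -1/2, x_3 = 5/2, x_4 = 0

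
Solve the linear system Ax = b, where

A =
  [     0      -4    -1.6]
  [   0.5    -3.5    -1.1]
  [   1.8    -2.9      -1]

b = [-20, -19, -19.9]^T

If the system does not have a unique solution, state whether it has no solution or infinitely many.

Row-reduce the augmented matrix:
Swap R1 and R2.
R1 ← R1 / (1/2).
R3 ← R3 − 9/5·R1.
R2 ← R2 / (-4).
R1 ← R1 + 7·R2.
R3 ← R3 − 97/10·R2.
R3 ← R3 / (-23/25).
R1 ← R1 − 3/5·R3.
R2 ← R2 − 2/5·R3.
Reading off the reduced rows gives x_1 = -3, x_2 = 5, x_3 = 0.

x_1 = -3, x_2 = 5, x_3 = 0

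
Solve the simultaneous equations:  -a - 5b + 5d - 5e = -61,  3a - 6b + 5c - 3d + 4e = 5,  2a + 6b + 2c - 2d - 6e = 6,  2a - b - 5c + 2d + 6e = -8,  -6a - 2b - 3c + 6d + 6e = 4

Row-reduce the augmented matrix:
R1 ← R1 / (-1).
R2 ← R2 − 3·R1.
R3 ← R3 − 2·R1.
R4 ← R4 − 2·R1.
R5 ← R5 + 6·R1.
R2 ← R2 / (-21).
R1 ← R1 − 5·R2.
R3 ← R3 + 4·R2.
R4 ← R4 + 11·R2.
R5 ← R5 − 28·R2.
R3 ← R3 / (22/21).
R1 ← R1 − 25/21·R3.
R2 ← R2 + 5/21·R3.
R4 ← R4 + 160/21·R3.
R5 ← R5 − 11/3·R3.
R4 ← R4 / (520/11).
R1 ← R1 + 95/11·R4.
R2 ← R2 − 8/11·R4.
R3 ← R3 − 60/11·R4.
R5 ← R5 + 28·R4.
R5 ← R5 / (1449/130).
R1 ← R1 − 3/104·R5.
R2 ← R2 + 72/65·R5.
R3 ← R3 + 47/26·R5.
R4 ← R4 + 1093/520·R5.
Reading off the reduced rows gives a = -4, b = 4, c = 2, d = -5, e = 4.

a = -4, b = 4, c = 2, d = -5, e = 4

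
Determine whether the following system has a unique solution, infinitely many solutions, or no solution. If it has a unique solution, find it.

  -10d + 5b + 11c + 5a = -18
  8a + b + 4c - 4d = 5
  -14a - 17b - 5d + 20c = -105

Row-reduce:
R1 ← R1 / (5).
R2 ← R2 − 8·R1.
R3 ← R3 + 14·R1.
R2 ← R2 / (-7).
R1 ← R1 − 1·R2.
R3 ← R3 + 3·R2.
R3 ← R3 / (1982/35).
R1 ← R1 − 9/35·R3.
R2 ← R2 − 68/35·R3.
Rank is 3 with 4 unknowns, leaving d free.

infinitely many solutions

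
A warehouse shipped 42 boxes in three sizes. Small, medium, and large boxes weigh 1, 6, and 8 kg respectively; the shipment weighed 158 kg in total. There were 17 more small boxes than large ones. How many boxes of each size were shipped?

Let s = small boxes, m = medium boxes, l = large boxes.
  s + m + l = 42
  8l + s + 6m = 158
  s - l = 17
Row-reduce the augmented matrix:
R2 ← R2 − 1·R1.
R3 ← R3 − 1·R1.
R2 ← R2 / (5).
R1 ← R1 − 1·R2.
R3 ← R3 + 1·R2.
R3 ← R3 / (-3/5).
R1 ← R1 + 2/5·R3.
R2 ← R2 − 7/5·R3.
Reading off the reduced rows gives s = 20, m = 19, l = 3.

small boxes: 20, medium boxes: 19, large boxes: 3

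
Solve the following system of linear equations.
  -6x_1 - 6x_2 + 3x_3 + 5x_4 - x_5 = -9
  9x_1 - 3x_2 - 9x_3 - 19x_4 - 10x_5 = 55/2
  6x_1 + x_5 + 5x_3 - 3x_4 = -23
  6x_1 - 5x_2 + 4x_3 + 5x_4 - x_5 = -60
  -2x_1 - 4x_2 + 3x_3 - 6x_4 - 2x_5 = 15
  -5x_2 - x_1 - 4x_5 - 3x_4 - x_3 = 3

Row-reduce:
R1 ← R1 / (-6).
R2 ← R2 − 9·R1.
R3 ← R3 − 6·R1.
R4 ← R4 − 6·R1.
R5 ← R5 + 2·R1.
R6 ← R6 + 1·R1.
R2 ← R2 / (-12).
R1 ← R1 − 1·R2.
R3 ← R3 + 6·R2.
R4 ← R4 + 11·R2.
R5 ← R5 + 2·R2.
R6 ← R6 + 4·R2.
R3 ← R3 / (41/4).
R1 ← R1 + 7/8·R3.
R2 ← R2 − 3/8·R3.
R4 ← R4 − 89/8·R3.
R5 ← R5 − 11/4·R3.
R4 ← R4 / (1492/123).
R1 ← R1 + 139/123·R4.
R2 ← R2 − 83/123·R4.
R3 ← R3 − 31/41·R4.
R5 ← R5 + 321/41·R4.
R5 ← R5 / (287/1492).
R1 ← R1 + 129/1492·R5.
R2 ← R2 − 925/1492·R5.
R3 ← R3 − 623/1492·R5.
R4 ← R4 − 283/1492·R5.
Row 6 reduces to 0 = -1/6, a contradiction. The system is inconsistent.

no solution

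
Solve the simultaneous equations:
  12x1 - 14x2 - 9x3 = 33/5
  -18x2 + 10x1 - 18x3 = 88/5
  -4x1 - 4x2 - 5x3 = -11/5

x1 = 7/5, x2 = 12/5, x3 = -13/5

Row-reduce the augmented matrix:
R1 ← R1 / (12).
R2 ← R2 − 10·R1.
R3 ← R3 + 4·R1.
R2 ← R2 / (-19/3).
R1 ← R1 + 7/6·R2.
R3 ← R3 + 26/3·R2.
R3 ← R3 / (121/19).
R1 ← R1 − 45/38·R3.
R2 ← R2 − 63/38·R3.
Reading off the reduced rows gives x1 = 7/5, x2 = 12/5, x3 = -13/5.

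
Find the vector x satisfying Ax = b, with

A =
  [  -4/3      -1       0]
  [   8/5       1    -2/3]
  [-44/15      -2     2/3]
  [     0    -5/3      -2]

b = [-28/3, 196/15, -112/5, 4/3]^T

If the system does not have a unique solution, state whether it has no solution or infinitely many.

Row-reduce the augmented matrix:
R1 ← R1 / (-4/3).
R2 ← R2 − 8/5·R1.
R3 ← R3 + 44/15·R1.
R2 ← R2 / (-1/5).
R1 ← R1 − 3/4·R2.
R3 ← R3 − 1/5·R2.
R4 ← R4 + 5/3·R2.
Swap R3 and R4.
R3 ← R3 / (32/9).
R1 ← R1 + 5/2·R3.
R2 ← R2 − 10/3·R3.
R4 reduces to 0 = 0, so the extra equation is consistent.
Reading off the reduced rows gives x_1 = 4, x_2 = 4, x_3 = -4.

x_1 = 4, x_2 = 4, x_3 = -4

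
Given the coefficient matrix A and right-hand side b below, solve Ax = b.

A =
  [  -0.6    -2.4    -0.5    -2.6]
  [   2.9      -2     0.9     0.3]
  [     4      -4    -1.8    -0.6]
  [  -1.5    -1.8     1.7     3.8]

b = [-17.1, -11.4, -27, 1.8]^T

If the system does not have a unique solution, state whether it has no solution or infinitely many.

Row-reduce the augmented matrix:
R1 ← R1 / (-3/5).
R2 ← R2 − 29/10·R1.
R3 ← R3 − 4·R1.
R4 ← R4 + 3/2·R1.
R2 ← R2 / (-68/5).
R1 ← R1 − 4·R2.
R3 ← R3 + 20·R2.
R4 ← R4 − 21/5·R2.
R3 ← R3 / (-987/340).
R1 ← R1 − 79/204·R3.
R2 ← R2 − 91/816·R3.
R4 ← R4 − 675/272·R3.
R4 ← R4 / (43443/6580).
R1 ← R1 − 730/987·R4.
R2 ← R2 − 511/564·R4.
R3 ← R3 + 12/329·R4.
Reading off the reduced rows gives x_1 = -1, x_2 = 5, x_3 = 1, x_4 = 2.

x_1 = -1, x_2 = 5, x_3 = 1, x_4 = 2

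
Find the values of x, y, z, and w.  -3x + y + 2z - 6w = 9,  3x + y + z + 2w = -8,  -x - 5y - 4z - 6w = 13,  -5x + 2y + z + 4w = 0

Row-reduce the augmented matrix:
R1 ← R1 / (-3).
R2 ← R2 − 3·R1.
R3 ← R3 + 1·R1.
R4 ← R4 + 5·R1.
R2 ← R2 / (2).
R1 ← R1 + 1/3·R2.
R3 ← R3 + 16/3·R2.
R4 ← R4 − 1/3·R2.
R3 ← R3 / (10/3).
R1 ← R1 + 1/6·R3.
R2 ← R2 − 3/2·R3.
R4 ← R4 + 17/6·R3.
R4 ← R4 / (11/5).
R1 ← R1 − 3/5·R4.
R2 ← R2 − 23/5·R4.
R3 ← R3 + 22/5·R4.
Reading off the reduced rows gives x = -1, y = 4, z = -5, w = -2.

x = -1, y = 4, z = -5, w = -2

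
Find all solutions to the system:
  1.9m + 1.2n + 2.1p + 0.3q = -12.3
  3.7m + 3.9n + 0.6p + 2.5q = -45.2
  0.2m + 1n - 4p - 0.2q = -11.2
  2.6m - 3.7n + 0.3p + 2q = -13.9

Row-reduce the augmented matrix:
R1 ← R1 / (19/10).
R2 ← R2 − 37/10·R1.
R3 ← R3 − 1/5·R1.
R4 ← R4 − 13/5·R1.
R2 ← R2 / (297/190).
R1 ← R1 − 12/19·R2.
R3 ← R3 − 83/95·R2.
R4 ← R4 + 203/38·R2.
R3 ← R3 / (-1124/495).
R1 ← R1 − 83/33·R3.
R2 ← R2 + 221/99·R3.
R4 ← R4 + 7177/495·R3.
R4 ← R4 / (27739/1686).
R1 ← R1 + 1157/562·R4.
R2 ← R2 − 4225/1686·R4.
R3 ← R3 − 967/1686·R4.
Reading off the reduced rows gives m = -6, n = -3, p = 2, q = -5.

m = -6, n = -3, p = 2, q = -5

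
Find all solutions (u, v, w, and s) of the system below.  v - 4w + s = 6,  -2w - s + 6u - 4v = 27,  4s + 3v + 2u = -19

Row-reduce:
Swap R1 and R2.
R1 ← R1 / (6).
R3 ← R3 − 2·R1.
R1 ← R1 + 2/3·R2.
R3 ← R3 − 13/3·R2.
R3 ← R3 / (18).
R1 ← R1 + 3·R3.
R2 ← R2 + 4·R3.
Rank is 3 with 4 unknowns, leaving s free.

infinitely many solutions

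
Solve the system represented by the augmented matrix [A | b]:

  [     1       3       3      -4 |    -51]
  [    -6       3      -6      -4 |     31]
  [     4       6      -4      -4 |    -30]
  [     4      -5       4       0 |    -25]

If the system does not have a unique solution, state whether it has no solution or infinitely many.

x_1 = -4, x_2 = -3, x_3 = -6, x_4 = 5

Row-reduce the augmented matrix:
R2 ← R2 + 6·R1.
R3 ← R3 − 4·R1.
R4 ← R4 − 4·R1.
R2 ← R2 / (21).
R1 ← R1 − 3·R2.
R3 ← R3 + 6·R2.
R4 ← R4 + 17·R2.
R3 ← R3 / (-88/7).
R1 ← R1 − 9/7·R3.
R2 ← R2 − 4/7·R3.
R4 ← R4 − 12/7·R3.
R4 ← R4 / (-202/33).
R1 ← R1 − 9/22·R4.
R2 ← R2 + 38/33·R4.
R3 ← R3 + 7/22·R4.
Reading off the reduced rows gives x_1 = -4, x_2 = -3, x_3 = -6, x_4 = 5.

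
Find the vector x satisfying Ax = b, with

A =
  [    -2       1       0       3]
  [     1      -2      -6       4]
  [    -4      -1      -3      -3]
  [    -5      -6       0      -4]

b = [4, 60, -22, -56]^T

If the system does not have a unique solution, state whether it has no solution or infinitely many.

x_1 = 6, x_2 = 1, x_3 = -6, x_4 = 5

Row-reduce the augmented matrix:
R1 ← R1 / (-2).
R2 ← R2 − 1·R1.
R3 ← R3 + 4·R1.
R4 ← R4 + 5·R1.
R2 ← R2 / (-3/2).
R1 ← R1 + 1/2·R2.
R3 ← R3 + 3·R2.
R4 ← R4 + 17/2·R2.
R3 ← R3 / (9).
R1 ← R1 − 2·R3.
R2 ← R2 − 4·R3.
R4 ← R4 − 34·R3.
R4 ← R4 / (296/9).
R1 ← R1 − 10/9·R4.
R2 ← R2 − 47/9·R4.
R3 ← R3 + 20/9·R4.
Reading off the reduced rows gives x_1 = 6, x_2 = 1, x_3 = -6, x_4 = 5.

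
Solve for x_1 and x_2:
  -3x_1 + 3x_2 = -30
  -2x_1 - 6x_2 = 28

x_1 = 4, x_2 = -6

Row-reduce the augmented matrix:
R1 ← R1 / (-3).
R2 ← R2 + 2·R1.
R2 ← R2 / (-8).
R1 ← R1 + 1·R2.
Reading off the reduced rows gives x_1 = 4, x_2 = -6.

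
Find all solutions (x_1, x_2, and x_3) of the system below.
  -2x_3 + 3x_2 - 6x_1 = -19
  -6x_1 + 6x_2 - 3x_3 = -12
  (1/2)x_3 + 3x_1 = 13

infinitely many solutions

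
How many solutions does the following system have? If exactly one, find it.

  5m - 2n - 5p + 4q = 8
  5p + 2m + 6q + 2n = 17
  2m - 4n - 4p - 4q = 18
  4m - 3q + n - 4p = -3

Row-reduce the augmented matrix:
R1 ← R1 / (5).
R2 ← R2 − 2·R1.
R3 ← R3 − 2·R1.
R4 ← R4 − 4·R1.
R2 ← R2 / (14/5).
R1 ← R1 + 2/5·R2.
R3 ← R3 + 16/5·R2.
R4 ← R4 − 13/5·R2.
R3 ← R3 / (6).
R2 ← R2 − 5/2·R3.
R4 ← R4 + 13/2·R3.
R4 ← R4 / (-229/21).
R1 ← R1 − 10/7·R4.
R2 ← R2 − 38/21·R4.
R3 ← R3 + 2/21·R4.
Reading off the reduced rows gives m = 5, n = -6, p = 5, q = -1.

m = 5, n = -6, p = 5, q = -1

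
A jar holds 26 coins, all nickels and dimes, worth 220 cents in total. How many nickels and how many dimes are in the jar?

nickels: 8, dimes: 18

Let n = nickels, d = dimes.
  n + d = 26
  5n + 10d = 220
Row-reduce the augmented matrix:
R2 ← R2 − 5·R1.
R2 ← R2 / (5).
R1 ← R1 − 1·R2.
Reading off the reduced rows gives n = 8, d = 18.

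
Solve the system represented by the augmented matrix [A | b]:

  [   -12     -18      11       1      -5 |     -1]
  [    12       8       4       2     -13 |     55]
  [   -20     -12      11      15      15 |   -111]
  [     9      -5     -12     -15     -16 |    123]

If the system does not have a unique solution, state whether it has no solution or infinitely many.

infinitely many solutions

Row-reduce:
R1 ← R1 / (-12).
R2 ← R2 − 12·R1.
R3 ← R3 + 20·R1.
R4 ← R4 − 9·R1.
R2 ← R2 / (-10).
R1 ← R1 − 3/2·R2.
R3 ← R3 − 18·R2.
R4 ← R4 + 37/2·R2.
R3 ← R3 / (59/3).
R1 ← R1 − 4/3·R3.
R2 ← R2 + 3/2·R3.
R4 ← R4 + 63/2·R3.
R4 ← R4 / (6021/590).
R1 ← R1 + 533/590·R4.
R2 ← R2 − 333/295·R4.
R3 ← R3 − 281/295·R4.
Rank is 4 with 5 unknowns, leaving x_5 free.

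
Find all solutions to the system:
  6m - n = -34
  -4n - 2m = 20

Row-reduce the augmented matrix:
R1 ← R1 / (6).
R2 ← R2 + 2·R1.
R2 ← R2 / (-13/3).
R1 ← R1 + 1/6·R2.
Reading off the reduced rows gives m = -6, n = -2.

m = -6, n = -2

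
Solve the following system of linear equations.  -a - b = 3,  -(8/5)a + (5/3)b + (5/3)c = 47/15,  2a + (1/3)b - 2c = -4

a = -3, b = 0, c = -1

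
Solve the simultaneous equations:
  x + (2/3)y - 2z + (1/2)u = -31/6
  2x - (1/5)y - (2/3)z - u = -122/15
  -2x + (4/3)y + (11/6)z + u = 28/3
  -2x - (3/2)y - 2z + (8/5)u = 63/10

x = -2, y = -1, z = 2, u = 3

Row-reduce the augmented matrix:
R2 ← R2 − 2·R1.
R3 ← R3 + 2·R1.
R4 ← R4 + 2·R1.
R2 ← R2 / (-23/15).
R1 ← R1 − 2/3·R2.
R3 ← R3 − 8/3·R2.
R4 ← R4 + 1/6·R2.
R3 ← R3 / (167/46).
R1 ← R1 + 38/69·R3.
R2 ← R2 + 50/23·R3.
R4 ← R4 + 439/69·R3.
R4 ← R4 / (568/2505).
R1 ← R1 + 595/1002·R4.
R2 ← R2 − 70/167·R4.
R3 ← R3 + 68/167·R4.
Reading off the reduced rows gives x = -2, y = -1, z = 2, u = 3.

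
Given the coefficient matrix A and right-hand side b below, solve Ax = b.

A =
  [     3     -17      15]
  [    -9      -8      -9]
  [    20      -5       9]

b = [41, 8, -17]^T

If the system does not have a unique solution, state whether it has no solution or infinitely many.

x_1 = -2, x_2 = -1, x_3 = 2

Row-reduce the augmented matrix:
R1 ← R1 / (3).
R2 ← R2 + 9·R1.
R3 ← R3 − 20·R1.
R2 ← R2 / (-59).
R1 ← R1 + 17/3·R2.
R3 ← R3 − 325/3·R2.
R3 ← R3 / (-1469/59).
R1 ← R1 − 91/59·R3.
R2 ← R2 + 36/59·R3.
Reading off the reduced rows gives x_1 = -2, x_2 = -1, x_3 = 2.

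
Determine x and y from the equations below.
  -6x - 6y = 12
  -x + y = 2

x = -2, y = 0

From equation 2: x = -2 + y.
Substitute into equation 1 and solve: y = 0.
Then x = -2.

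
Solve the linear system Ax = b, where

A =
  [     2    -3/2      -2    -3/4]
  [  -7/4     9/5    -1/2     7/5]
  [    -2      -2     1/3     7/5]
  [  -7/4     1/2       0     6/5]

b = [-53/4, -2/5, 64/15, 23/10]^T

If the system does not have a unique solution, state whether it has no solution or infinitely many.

x_1 = -2, x_2 = 0, x_3 = 5, x_4 = -1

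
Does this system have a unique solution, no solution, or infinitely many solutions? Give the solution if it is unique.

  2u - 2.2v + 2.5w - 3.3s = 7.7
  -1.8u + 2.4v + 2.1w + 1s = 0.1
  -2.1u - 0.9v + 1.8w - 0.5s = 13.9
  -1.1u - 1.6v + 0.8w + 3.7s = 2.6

u = -4, v = -3, w = 1, s = -2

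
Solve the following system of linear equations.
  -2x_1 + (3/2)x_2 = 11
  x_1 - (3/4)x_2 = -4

no solution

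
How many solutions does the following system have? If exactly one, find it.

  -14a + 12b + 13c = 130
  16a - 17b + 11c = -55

Row-reduce:
R1 ← R1 / (-14).
R2 ← R2 − 16·R1.
R2 ← R2 / (-23/7).
R1 ← R1 + 6/7·R2.
Rank is 2 with 3 unknowns, leaving c free.

infinitely many solutions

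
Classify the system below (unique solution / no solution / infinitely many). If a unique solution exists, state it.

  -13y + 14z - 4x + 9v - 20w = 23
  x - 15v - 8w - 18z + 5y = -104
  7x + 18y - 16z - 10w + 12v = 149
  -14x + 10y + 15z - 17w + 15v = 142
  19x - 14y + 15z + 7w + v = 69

Row-reduce the augmented matrix:
R1 ← R1 / (-4).
R2 ← R2 − 1·R1.
R3 ← R3 − 7·R1.
R4 ← R4 + 14·R1.
R5 ← R5 − 19·R1.
R2 ← R2 / (7/4).
R1 ← R1 − 13/4·R2.
R3 ← R3 + 19/4·R2.
R4 ← R4 − 111/2·R2.
R5 ← R5 + 303/4·R2.
R3 ← R3 / (-216/7).
R1 ← R1 − 164/7·R3.
R2 ← R2 + 58/7·R3.
R4 ← R4 − 2981/7·R3.
R5 ← R5 + 3823/7·R3.
R4 ← R4 / (-69415/108).
R1 ← R1 + 859/27·R4.
R2 ← R2 − 763/54·R4.
R3 ← R3 − 281/108·R4.
R5 ← R5 − 83189/108·R4.
R5 ← R5 / (-2455316/69415).
R1 ← R1 − 118554/69415·R5.
R2 ← R2 − 69531/69415·R5.
R3 ← R3 − 97821/69415·R5.
R4 ← R4 + 31668/69415·R5.
Reading off the reduced rows gives x = 5, y = 6, z = 4, w = -1, v = 5.

x = 5, y = 6, z = 4, w = -1, v = 5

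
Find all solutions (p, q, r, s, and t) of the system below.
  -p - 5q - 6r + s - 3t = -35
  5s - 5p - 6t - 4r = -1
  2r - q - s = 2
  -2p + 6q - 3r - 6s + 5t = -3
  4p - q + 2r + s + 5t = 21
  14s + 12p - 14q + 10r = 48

Row-reduce the augmented matrix:
R1 ← R1 / (-1).
R2 ← R2 + 5·R1.
R4 ← R4 + 2·R1.
R5 ← R5 − 4·R1.
R6 ← R6 − 12·R1.
R2 ← R2 / (25).
R1 ← R1 − 5·R2.
R3 ← R3 + 1·R2.
R4 ← R4 − 16·R2.
R5 ← R5 + 21·R2.
R6 ← R6 + 74·R2.
R3 ← R3 / (76/25).
R1 ← R1 − 4/5·R3.
R2 ← R2 − 26/25·R3.
R4 ← R4 + 191/25·R3.
R5 ← R5 + 4/25·R3.
R6 ← R6 − 374/25·R3.
R4 ← R4 / (-799/76).
R1 ← R1 + 14/19·R4.
R2 ← R2 − 13/38·R4.
R3 ← R3 + 25/76·R4.
R5 ← R5 − 94/19·R4.
R6 ← R6 − 1175/38·R4.
R5 ← R5 / (59/17).
R1 ← R1 − 539/799·R5.
R2 ← R2 − 349/799·R5.
R3 ← R3 + 59/799·R5.
R4 ← R4 + 467/799·R5.
R6 ← R6 − 118/17·R5.
R6 reduces to 0 = 0, so the extra equation is consistent.
Reading off the reduced rows gives p = -4, q = 1, r = 4, s = 5, t = 5.

p = -4, q = 1, r = 4, s = 5, t = 5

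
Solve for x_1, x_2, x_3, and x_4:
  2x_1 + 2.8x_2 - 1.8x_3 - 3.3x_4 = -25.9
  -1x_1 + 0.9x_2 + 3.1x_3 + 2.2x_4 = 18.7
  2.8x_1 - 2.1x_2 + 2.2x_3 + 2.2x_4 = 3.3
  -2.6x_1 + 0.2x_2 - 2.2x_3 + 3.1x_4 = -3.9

Row-reduce the augmented matrix:
R1 ← R1 / (2).
R2 ← R2 + 1·R1.
R3 ← R3 − 14/5·R1.
R4 ← R4 + 13/5·R1.
R2 ← R2 / (23/10).
R1 ← R1 − 7/5·R2.
R3 ← R3 + 301/50·R2.
R4 ← R4 − 96/25·R2.
R3 ← R3 / (241/23).
R1 ← R1 + 103/46·R3.
R2 ← R2 − 22/23·R3.
R4 ← R4 + 1889/230·R3.
R4 ← R4 / (1052141/241000).
R1 ← R1 + 10593/48200·R4.
R2 ← R2 + 3102/6025·R4.
R3 ← R3 − 18997/24100·R4.
Reading off the reduced rows gives x_1 = -5, x_2 = -3, x_3 = 6, x_4 = -1.

x_1 = -5, x_2 = -3, x_3 = 6, x_4 = -1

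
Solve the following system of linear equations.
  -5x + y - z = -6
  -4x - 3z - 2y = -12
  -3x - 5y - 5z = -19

Row-reduce:
R1 ← R1 / (-5).
R2 ← R2 + 4·R1.
R3 ← R3 + 3·R1.
R2 ← R2 / (-14/5).
R1 ← R1 + 1/5·R2.
R3 ← R3 + 28/5·R2.
Row 3 reduces to 0 = -1, a contradiction. The system is inconsistent.

no solution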